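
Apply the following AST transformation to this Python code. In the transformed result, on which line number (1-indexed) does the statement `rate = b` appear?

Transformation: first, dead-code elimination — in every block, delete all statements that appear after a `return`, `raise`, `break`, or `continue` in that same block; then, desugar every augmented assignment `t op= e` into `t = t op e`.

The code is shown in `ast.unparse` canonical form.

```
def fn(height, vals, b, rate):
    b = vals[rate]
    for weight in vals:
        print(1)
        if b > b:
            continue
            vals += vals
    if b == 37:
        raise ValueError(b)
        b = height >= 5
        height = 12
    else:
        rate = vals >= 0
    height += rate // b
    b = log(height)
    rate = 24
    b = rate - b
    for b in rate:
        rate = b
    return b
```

16

Transformed code:
def fn(height, vals, b, rate):
    b = vals[rate]
    for weight in vals:
        print(1)
        if b > b:
            continue
    if b == 37:
        raise ValueError(b)
    else:
        rate = vals >= 0
    height = height + rate // b
    b = log(height)
    rate = 24
    b = rate - b
    for b in rate:
        rate = b
    return b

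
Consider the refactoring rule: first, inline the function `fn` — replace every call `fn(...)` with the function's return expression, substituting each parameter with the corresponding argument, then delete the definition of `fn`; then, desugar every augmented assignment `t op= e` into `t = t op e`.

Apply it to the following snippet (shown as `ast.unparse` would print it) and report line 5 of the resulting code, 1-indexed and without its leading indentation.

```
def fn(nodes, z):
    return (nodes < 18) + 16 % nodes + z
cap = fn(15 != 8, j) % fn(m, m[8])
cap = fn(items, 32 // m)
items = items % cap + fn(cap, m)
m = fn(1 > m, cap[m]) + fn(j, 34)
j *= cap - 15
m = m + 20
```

j = j * (cap - 15)

Transformed code:
cap = (((15 != 8) < 18) + 16 % (15 != 8) + j) % ((m < 18) + 16 % m + m[8])
cap = (items < 18) + 16 % items + 32 // m
items = items % cap + ((cap < 18) + 16 % cap + m)
m = ((1 > m) < 18) + 16 % (1 > m) + cap[m] + ((j < 18) + 16 % j + 34)
j = j * (cap - 15)
m = m + 20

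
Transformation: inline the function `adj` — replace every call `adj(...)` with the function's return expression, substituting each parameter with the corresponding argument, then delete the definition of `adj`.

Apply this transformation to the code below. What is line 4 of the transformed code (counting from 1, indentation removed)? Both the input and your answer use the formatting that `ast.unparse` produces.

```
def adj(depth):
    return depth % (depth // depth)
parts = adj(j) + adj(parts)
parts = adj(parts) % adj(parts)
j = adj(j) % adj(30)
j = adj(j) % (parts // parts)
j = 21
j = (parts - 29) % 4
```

j = j % (j // j) % (parts // parts)

Transformed code:
parts = j % (j // j) + parts % (parts // parts)
parts = parts % (parts // parts) % (parts % (parts // parts))
j = j % (j // j) % (30 % (30 // 30))
j = j % (j // j) % (parts // parts)
j = 21
j = (parts - 29) % 4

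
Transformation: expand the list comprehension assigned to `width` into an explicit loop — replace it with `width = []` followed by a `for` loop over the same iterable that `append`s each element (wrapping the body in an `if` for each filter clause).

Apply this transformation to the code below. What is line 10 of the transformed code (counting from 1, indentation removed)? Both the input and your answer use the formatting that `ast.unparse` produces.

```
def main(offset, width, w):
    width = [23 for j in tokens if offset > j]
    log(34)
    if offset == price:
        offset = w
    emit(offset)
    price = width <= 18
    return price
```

price = width <= 18

Transformed code:
def main(offset, width, w):
    width = []
    for j in tokens:
        if offset > j:
            width.append(23)
    log(34)
    if offset == price:
        offset = w
    emit(offset)
    price = width <= 18
    return price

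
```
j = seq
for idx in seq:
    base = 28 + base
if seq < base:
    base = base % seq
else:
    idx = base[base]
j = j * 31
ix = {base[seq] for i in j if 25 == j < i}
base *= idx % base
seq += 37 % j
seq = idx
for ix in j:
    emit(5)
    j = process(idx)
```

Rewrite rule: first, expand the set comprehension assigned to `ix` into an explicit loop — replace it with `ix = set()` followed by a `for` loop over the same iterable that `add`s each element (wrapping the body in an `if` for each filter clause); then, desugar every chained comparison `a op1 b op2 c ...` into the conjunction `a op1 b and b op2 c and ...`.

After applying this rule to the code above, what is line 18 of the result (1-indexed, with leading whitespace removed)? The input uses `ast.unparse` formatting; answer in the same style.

Transformed code:
j = seq
for idx in seq:
    base = 28 + base
if seq < base:
    base = base % seq
else:
    idx = base[base]
j = j * 31
ix = set()
for i in j:
    if 25 == j and j < i:
        ix.add(base[seq])
base *= idx % base
seq += 37 % j
seq = idx
for ix in j:
    emit(5)
    j = process(idx)

j = process(idx)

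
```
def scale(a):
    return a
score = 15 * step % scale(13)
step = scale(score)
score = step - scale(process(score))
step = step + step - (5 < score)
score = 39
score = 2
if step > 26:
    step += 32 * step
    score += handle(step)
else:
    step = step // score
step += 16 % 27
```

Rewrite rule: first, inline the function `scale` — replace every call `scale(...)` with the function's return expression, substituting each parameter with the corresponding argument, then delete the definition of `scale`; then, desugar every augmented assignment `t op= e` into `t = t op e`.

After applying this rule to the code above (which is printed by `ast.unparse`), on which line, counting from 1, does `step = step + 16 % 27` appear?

12

Transformed code:
score = 15 * step % 13
step = score
score = step - process(score)
step = step + step - (5 < score)
score = 39
score = 2
if step > 26:
    step = step + 32 * step
    score = score + handle(step)
else:
    step = step // score
step = step + 16 % 27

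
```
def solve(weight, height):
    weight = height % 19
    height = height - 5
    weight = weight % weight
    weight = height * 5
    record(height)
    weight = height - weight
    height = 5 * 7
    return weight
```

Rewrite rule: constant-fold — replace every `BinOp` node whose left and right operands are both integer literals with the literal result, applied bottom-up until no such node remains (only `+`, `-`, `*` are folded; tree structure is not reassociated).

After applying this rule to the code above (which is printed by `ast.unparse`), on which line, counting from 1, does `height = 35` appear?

8

Transformed code:
def solve(weight, height):
    weight = height % 19
    height = height - 5
    weight = weight % weight
    weight = height * 5
    record(height)
    weight = height - weight
    height = 35
    return weight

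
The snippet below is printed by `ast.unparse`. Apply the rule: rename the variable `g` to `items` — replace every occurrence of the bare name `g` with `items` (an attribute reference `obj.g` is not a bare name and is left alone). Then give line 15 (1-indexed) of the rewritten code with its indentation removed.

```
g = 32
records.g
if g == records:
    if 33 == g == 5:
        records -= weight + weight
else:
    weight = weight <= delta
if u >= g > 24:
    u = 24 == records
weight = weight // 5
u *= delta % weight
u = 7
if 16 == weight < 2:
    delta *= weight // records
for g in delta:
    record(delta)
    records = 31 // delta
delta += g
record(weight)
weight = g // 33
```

Transformed code:
items = 32
records.g
if items == records:
    if 33 == items == 5:
        records -= weight + weight
else:
    weight = weight <= delta
if u >= items > 24:
    u = 24 == records
weight = weight // 5
u *= delta % weight
u = 7
if 16 == weight < 2:
    delta *= weight // records
for items in delta:
    record(delta)
    records = 31 // delta
delta += items
record(weight)
weight = items // 33

for items in delta:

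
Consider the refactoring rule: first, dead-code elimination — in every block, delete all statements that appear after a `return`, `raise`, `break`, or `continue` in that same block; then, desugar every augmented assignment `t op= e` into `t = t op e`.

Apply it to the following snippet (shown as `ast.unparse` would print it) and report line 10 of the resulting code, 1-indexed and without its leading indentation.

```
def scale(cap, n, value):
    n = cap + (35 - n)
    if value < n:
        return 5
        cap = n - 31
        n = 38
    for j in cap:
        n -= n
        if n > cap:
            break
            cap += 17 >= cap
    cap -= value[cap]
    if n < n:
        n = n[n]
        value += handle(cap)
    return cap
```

Transformed code:
def scale(cap, n, value):
    n = cap + (35 - n)
    if value < n:
        return 5
    for j in cap:
        n = n - n
        if n > cap:
            break
    cap = cap - value[cap]
    if n < n:
        n = n[n]
        value = value + handle(cap)
    return cap

if n < n:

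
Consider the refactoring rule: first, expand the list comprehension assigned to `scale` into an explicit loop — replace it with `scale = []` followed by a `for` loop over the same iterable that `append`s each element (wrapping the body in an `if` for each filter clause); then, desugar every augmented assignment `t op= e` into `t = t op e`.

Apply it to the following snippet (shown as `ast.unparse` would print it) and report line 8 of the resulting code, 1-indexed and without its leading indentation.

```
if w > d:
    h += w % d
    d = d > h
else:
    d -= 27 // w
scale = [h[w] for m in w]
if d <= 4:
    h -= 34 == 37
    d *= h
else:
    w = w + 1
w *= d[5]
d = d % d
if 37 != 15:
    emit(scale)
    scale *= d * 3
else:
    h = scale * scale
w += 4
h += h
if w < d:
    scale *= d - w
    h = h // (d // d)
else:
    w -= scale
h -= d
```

Transformed code:
if w > d:
    h = h + w % d
    d = d > h
else:
    d = d - 27 // w
scale = []
for m in w:
    scale.append(h[w])
if d <= 4:
    h = h - (34 == 37)
    d = d * h
else:
    w = w + 1
w = w * d[5]
d = d % d
if 37 != 15:
    emit(scale)
    scale = scale * (d * 3)
else:
    h = scale * scale
w = w + 4
h = h + h
if w < d:
    scale = scale * (d - w)
    h = h // (d // d)
else:
    w = w - scale
h = h - d

scale.append(h[w])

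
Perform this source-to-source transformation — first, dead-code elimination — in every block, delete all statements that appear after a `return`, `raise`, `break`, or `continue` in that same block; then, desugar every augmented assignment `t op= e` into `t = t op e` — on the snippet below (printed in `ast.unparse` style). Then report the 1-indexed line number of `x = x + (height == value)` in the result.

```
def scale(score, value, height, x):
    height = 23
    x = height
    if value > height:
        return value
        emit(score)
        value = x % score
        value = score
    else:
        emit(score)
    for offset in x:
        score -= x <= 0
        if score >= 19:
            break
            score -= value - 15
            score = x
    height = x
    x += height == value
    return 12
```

13

Transformed code:
def scale(score, value, height, x):
    height = 23
    x = height
    if value > height:
        return value
    else:
        emit(score)
    for offset in x:
        score = score - (x <= 0)
        if score >= 19:
            break
    height = x
    x = x + (height == value)
    return 12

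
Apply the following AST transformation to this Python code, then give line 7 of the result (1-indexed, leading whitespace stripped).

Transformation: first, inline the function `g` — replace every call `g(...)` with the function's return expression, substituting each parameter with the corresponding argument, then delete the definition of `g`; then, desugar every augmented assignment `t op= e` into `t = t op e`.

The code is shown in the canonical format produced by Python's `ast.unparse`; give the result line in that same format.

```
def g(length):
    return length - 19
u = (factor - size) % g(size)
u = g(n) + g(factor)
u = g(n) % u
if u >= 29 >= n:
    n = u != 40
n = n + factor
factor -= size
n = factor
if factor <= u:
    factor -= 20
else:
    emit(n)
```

Transformed code:
u = (factor - size) % (size - 19)
u = n - 19 + (factor - 19)
u = (n - 19) % u
if u >= 29 >= n:
    n = u != 40
n = n + factor
factor = factor - size
n = factor
if factor <= u:
    factor = factor - 20
else:
    emit(n)

factor = factor - size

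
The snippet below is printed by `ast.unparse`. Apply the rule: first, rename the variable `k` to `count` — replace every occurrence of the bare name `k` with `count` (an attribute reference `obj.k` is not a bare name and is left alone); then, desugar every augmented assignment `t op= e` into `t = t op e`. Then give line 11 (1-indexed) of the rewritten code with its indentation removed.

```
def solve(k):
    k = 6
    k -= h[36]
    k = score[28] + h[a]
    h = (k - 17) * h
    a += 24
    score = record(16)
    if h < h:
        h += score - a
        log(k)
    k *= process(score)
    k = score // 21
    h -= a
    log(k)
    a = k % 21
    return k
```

count = count * process(score)

Transformed code:
def solve(count):
    count = 6
    count = count - h[36]
    count = score[28] + h[a]
    h = (count - 17) * h
    a = a + 24
    score = record(16)
    if h < h:
        h = h + (score - a)
        log(count)
    count = count * process(score)
    count = score // 21
    h = h - a
    log(count)
    a = count % 21
    return count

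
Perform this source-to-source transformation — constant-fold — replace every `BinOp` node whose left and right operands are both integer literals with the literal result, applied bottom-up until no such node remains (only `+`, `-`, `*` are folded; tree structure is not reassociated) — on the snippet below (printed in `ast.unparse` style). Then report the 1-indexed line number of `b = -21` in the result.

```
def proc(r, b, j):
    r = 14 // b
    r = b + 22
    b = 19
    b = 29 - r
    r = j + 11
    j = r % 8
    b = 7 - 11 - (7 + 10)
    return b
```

8

Transformed code:
def proc(r, b, j):
    r = 14 // b
    r = b + 22
    b = 19
    b = 29 - r
    r = j + 11
    j = r % 8
    b = -21
    return b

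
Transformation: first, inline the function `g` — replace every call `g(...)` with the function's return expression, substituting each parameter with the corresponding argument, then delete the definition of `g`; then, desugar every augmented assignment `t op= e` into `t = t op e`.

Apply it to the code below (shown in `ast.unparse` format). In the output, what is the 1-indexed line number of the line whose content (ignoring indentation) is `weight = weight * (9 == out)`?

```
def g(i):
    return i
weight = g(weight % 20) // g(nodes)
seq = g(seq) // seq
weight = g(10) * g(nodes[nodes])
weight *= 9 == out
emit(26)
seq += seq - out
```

4

Transformed code:
weight = weight % 20 // nodes
seq = seq // seq
weight = 10 * nodes[nodes]
weight = weight * (9 == out)
emit(26)
seq = seq + (seq - out)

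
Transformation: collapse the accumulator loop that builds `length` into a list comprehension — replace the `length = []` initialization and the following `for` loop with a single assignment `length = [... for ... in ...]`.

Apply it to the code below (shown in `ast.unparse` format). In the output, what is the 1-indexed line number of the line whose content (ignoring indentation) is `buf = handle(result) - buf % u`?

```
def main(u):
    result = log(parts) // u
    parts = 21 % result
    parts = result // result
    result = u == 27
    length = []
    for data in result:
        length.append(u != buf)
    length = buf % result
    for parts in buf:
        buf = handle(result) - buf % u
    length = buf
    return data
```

Transformed code:
def main(u):
    result = log(parts) // u
    parts = 21 % result
    parts = result // result
    result = u == 27
    length = [u != buf for data in result]
    length = buf % result
    for parts in buf:
        buf = handle(result) - buf % u
    length = buf
    return data

9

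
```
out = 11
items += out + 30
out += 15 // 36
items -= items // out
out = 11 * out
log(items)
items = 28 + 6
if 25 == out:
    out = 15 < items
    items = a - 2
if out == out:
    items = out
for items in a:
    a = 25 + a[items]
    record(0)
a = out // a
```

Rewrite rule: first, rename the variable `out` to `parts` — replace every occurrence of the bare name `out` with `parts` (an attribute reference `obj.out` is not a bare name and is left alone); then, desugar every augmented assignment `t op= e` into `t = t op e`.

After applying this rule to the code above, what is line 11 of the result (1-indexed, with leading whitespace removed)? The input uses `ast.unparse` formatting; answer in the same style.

Transformed code:
parts = 11
items = items + (parts + 30)
parts = parts + 15 // 36
items = items - items // parts
parts = 11 * parts
log(items)
items = 28 + 6
if 25 == parts:
    parts = 15 < items
    items = a - 2
if parts == parts:
    items = parts
for items in a:
    a = 25 + a[items]
    record(0)
a = parts // a

if parts == parts:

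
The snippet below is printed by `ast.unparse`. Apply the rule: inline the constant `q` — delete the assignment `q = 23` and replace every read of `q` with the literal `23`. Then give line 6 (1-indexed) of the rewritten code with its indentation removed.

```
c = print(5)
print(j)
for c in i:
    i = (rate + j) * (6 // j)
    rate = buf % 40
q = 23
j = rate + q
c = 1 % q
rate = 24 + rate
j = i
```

Transformed code:
c = print(5)
print(j)
for c in i:
    i = (rate + j) * (6 // j)
    rate = buf % 40
j = rate + 23
c = 1 % 23
rate = 24 + rate
j = i

j = rate + 23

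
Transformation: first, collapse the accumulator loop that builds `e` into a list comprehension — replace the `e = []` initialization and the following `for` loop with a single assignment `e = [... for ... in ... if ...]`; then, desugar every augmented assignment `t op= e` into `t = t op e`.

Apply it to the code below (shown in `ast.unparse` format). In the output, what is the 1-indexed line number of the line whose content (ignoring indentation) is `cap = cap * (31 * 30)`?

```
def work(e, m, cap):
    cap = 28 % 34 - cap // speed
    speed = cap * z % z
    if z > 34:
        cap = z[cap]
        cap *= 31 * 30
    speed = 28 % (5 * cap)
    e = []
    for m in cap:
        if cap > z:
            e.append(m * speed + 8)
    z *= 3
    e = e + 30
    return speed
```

6

Transformed code:
def work(e, m, cap):
    cap = 28 % 34 - cap // speed
    speed = cap * z % z
    if z > 34:
        cap = z[cap]
        cap = cap * (31 * 30)
    speed = 28 % (5 * cap)
    e = [m * speed + 8 for m in cap if cap > z]
    z = z * 3
    e = e + 30
    return speed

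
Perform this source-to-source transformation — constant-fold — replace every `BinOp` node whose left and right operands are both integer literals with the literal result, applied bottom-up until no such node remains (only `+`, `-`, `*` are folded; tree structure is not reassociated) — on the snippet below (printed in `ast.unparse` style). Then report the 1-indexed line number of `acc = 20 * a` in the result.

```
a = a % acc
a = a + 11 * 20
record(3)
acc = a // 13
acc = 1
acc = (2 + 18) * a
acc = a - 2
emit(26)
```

6

Transformed code:
a = a % acc
a = a + 220
record(3)
acc = a // 13
acc = 1
acc = 20 * a
acc = a - 2
emit(26)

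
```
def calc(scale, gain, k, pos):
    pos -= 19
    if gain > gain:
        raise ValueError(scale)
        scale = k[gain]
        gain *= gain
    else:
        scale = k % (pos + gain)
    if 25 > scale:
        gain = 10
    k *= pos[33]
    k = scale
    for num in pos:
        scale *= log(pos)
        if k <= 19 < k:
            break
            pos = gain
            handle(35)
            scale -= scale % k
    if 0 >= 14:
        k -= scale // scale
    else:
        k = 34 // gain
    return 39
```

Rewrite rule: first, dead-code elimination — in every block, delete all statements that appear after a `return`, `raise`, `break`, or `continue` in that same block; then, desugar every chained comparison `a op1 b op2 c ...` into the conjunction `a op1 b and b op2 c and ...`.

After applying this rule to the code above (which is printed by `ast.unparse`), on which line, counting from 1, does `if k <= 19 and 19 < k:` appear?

13

Transformed code:
def calc(scale, gain, k, pos):
    pos -= 19
    if gain > gain:
        raise ValueError(scale)
    else:
        scale = k % (pos + gain)
    if 25 > scale:
        gain = 10
    k *= pos[33]
    k = scale
    for num in pos:
        scale *= log(pos)
        if k <= 19 and 19 < k:
            break
    if 0 >= 14:
        k -= scale // scale
    else:
        k = 34 // gain
    return 39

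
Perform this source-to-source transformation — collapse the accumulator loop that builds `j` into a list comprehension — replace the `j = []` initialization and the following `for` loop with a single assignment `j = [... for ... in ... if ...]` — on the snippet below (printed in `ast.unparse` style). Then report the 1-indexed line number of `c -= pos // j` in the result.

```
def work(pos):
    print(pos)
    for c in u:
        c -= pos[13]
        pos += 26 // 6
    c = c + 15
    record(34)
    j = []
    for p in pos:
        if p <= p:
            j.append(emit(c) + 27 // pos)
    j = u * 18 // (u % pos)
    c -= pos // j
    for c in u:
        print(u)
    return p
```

10

Transformed code:
def work(pos):
    print(pos)
    for c in u:
        c -= pos[13]
        pos += 26 // 6
    c = c + 15
    record(34)
    j = [emit(c) + 27 // pos for p in pos if p <= p]
    j = u * 18 // (u % pos)
    c -= pos // j
    for c in u:
        print(u)
    return p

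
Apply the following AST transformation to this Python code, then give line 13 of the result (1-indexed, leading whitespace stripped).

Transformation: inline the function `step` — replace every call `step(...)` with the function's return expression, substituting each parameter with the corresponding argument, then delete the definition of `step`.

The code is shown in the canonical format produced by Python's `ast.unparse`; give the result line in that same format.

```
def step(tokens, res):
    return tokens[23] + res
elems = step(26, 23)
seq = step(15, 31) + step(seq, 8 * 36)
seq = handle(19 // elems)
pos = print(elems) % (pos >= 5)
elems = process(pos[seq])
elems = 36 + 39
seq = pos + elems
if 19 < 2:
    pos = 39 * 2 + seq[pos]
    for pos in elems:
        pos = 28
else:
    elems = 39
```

Transformed code:
elems = 26[23] + 23
seq = 15[23] + 31 + (seq[23] + 8 * 36)
seq = handle(19 // elems)
pos = print(elems) % (pos >= 5)
elems = process(pos[seq])
elems = 36 + 39
seq = pos + elems
if 19 < 2:
    pos = 39 * 2 + seq[pos]
    for pos in elems:
        pos = 28
else:
    elems = 39

elems = 39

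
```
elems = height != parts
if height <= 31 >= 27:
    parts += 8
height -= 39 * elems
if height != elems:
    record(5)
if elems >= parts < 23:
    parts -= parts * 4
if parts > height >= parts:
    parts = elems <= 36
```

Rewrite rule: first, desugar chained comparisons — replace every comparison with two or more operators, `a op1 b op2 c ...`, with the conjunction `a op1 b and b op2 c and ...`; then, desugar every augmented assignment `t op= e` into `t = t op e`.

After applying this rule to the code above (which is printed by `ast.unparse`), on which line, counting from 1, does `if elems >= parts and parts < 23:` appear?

Transformed code:
elems = height != parts
if height <= 31 and 31 >= 27:
    parts = parts + 8
height = height - 39 * elems
if height != elems:
    record(5)
if elems >= parts and parts < 23:
    parts = parts - parts * 4
if parts > height and height >= parts:
    parts = elems <= 36

7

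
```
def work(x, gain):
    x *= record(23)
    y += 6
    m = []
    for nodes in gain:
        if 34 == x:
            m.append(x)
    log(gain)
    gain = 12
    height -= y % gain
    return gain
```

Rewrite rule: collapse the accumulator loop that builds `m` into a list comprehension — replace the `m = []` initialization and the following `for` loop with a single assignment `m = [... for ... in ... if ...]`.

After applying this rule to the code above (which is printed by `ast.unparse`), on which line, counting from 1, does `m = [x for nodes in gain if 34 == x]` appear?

Transformed code:
def work(x, gain):
    x *= record(23)
    y += 6
    m = [x for nodes in gain if 34 == x]
    log(gain)
    gain = 12
    height -= y % gain
    return gain

4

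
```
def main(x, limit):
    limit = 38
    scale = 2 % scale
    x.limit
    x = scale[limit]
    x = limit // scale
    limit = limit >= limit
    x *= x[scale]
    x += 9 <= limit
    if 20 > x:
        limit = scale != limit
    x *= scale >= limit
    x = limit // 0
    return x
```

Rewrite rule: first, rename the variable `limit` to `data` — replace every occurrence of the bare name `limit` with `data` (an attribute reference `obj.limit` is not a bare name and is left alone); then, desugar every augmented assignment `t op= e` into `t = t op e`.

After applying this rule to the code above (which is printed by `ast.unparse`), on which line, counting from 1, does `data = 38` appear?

2

Transformed code:
def main(x, data):
    data = 38
    scale = 2 % scale
    x.limit
    x = scale[data]
    x = data // scale
    data = data >= data
    x = x * x[scale]
    x = x + (9 <= data)
    if 20 > x:
        data = scale != data
    x = x * (scale >= data)
    x = data // 0
    return x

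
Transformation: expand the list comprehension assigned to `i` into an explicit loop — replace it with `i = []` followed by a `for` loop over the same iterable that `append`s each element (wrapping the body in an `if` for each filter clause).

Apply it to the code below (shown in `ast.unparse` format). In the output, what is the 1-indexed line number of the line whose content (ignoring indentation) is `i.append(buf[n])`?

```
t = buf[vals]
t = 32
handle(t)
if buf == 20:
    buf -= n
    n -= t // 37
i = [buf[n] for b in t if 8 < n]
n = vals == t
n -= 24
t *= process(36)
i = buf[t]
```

10

Transformed code:
t = buf[vals]
t = 32
handle(t)
if buf == 20:
    buf -= n
    n -= t // 37
i = []
for b in t:
    if 8 < n:
        i.append(buf[n])
n = vals == t
n -= 24
t *= process(36)
i = buf[t]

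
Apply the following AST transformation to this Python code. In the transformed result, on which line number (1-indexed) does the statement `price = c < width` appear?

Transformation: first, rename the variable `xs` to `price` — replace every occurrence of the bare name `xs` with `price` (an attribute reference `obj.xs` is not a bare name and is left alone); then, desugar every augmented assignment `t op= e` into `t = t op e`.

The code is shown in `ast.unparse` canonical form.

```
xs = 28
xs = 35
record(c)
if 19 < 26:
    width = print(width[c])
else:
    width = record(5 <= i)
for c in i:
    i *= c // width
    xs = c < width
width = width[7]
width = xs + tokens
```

10

Transformed code:
price = 28
price = 35
record(c)
if 19 < 26:
    width = print(width[c])
else:
    width = record(5 <= i)
for c in i:
    i = i * (c // width)
    price = c < width
width = width[7]
width = price + tokens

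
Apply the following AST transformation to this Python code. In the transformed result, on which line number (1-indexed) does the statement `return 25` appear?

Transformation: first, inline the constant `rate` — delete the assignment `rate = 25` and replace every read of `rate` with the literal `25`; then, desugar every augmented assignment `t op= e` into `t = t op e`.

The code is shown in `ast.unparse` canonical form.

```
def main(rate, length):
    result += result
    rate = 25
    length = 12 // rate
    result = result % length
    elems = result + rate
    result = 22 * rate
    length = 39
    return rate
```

8

Transformed code:
def main(rate, length):
    result = result + result
    length = 12 // 25
    result = result % length
    elems = result + 25
    result = 22 * 25
    length = 39
    return 25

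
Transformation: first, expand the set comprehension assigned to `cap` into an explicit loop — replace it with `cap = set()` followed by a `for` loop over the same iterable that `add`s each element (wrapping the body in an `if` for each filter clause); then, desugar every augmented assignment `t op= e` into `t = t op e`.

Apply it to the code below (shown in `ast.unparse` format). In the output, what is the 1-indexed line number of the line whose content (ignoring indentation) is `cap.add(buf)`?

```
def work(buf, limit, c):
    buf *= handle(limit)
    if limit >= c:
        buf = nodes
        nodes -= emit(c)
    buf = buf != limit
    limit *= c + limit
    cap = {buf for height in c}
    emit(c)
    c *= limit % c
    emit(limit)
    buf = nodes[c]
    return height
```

Transformed code:
def work(buf, limit, c):
    buf = buf * handle(limit)
    if limit >= c:
        buf = nodes
        nodes = nodes - emit(c)
    buf = buf != limit
    limit = limit * (c + limit)
    cap = set()
    for height in c:
        cap.add(buf)
    emit(c)
    c = c * (limit % c)
    emit(limit)
    buf = nodes[c]
    return height

10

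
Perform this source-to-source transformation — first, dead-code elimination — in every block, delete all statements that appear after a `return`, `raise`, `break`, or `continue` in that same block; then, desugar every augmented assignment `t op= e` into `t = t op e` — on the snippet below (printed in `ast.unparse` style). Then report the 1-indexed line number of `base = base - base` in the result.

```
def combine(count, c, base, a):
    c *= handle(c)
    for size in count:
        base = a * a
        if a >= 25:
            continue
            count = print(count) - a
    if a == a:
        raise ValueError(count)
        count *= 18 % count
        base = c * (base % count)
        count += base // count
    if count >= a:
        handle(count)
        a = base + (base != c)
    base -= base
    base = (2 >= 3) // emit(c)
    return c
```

Transformed code:
def combine(count, c, base, a):
    c = c * handle(c)
    for size in count:
        base = a * a
        if a >= 25:
            continue
    if a == a:
        raise ValueError(count)
    if count >= a:
        handle(count)
        a = base + (base != c)
    base = base - base
    base = (2 >= 3) // emit(c)
    return c

12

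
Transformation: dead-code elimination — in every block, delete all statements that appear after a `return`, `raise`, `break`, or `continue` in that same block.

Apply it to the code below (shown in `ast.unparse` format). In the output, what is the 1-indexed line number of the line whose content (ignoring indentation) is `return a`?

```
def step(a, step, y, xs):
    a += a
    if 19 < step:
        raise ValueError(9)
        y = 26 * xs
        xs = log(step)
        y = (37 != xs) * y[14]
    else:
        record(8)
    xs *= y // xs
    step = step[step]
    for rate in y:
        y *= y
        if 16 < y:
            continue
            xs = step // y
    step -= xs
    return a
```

14

Transformed code:
def step(a, step, y, xs):
    a += a
    if 19 < step:
        raise ValueError(9)
    else:
        record(8)
    xs *= y // xs
    step = step[step]
    for rate in y:
        y *= y
        if 16 < y:
            continue
    step -= xs
    return a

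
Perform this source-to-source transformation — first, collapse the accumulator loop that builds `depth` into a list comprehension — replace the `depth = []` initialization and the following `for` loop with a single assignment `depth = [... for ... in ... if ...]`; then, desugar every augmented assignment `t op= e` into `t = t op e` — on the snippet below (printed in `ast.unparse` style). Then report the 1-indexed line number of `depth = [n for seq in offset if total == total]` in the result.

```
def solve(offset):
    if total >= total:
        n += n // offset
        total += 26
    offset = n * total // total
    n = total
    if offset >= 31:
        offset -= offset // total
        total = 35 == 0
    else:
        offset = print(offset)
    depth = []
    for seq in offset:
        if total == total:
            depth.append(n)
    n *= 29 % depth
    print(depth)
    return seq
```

Transformed code:
def solve(offset):
    if total >= total:
        n = n + n // offset
        total = total + 26
    offset = n * total // total
    n = total
    if offset >= 31:
        offset = offset - offset // total
        total = 35 == 0
    else:
        offset = print(offset)
    depth = [n for seq in offset if total == total]
    n = n * (29 % depth)
    print(depth)
    return seq

12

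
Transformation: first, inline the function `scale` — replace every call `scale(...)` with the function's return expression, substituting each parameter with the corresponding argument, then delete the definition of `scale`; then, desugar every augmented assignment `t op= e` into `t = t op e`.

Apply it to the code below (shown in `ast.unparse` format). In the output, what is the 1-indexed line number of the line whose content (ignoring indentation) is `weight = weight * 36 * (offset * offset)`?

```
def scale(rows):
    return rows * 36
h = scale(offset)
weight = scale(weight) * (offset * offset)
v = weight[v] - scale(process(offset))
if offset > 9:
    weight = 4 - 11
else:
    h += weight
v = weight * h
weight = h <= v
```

Transformed code:
h = offset * 36
weight = weight * 36 * (offset * offset)
v = weight[v] - process(offset) * 36
if offset > 9:
    weight = 4 - 11
else:
    h = h + weight
v = weight * h
weight = h <= v

2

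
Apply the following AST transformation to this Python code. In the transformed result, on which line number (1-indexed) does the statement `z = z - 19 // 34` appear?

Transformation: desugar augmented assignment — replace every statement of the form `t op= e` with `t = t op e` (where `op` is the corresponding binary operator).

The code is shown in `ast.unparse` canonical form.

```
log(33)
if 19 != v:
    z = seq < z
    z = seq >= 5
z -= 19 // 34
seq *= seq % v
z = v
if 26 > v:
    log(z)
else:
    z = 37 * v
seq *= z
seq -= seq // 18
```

5

Transformed code:
log(33)
if 19 != v:
    z = seq < z
    z = seq >= 5
z = z - 19 // 34
seq = seq * (seq % v)
z = v
if 26 > v:
    log(z)
else:
    z = 37 * v
seq = seq * z
seq = seq - seq // 18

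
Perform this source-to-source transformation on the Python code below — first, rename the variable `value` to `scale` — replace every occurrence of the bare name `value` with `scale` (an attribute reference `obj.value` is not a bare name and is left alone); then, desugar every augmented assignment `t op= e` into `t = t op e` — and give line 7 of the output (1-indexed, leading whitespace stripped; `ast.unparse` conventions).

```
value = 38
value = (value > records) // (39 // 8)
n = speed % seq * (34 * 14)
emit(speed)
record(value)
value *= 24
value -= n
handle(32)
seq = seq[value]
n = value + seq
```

scale = scale - n

Transformed code:
scale = 38
scale = (scale > records) // (39 // 8)
n = speed % seq * (34 * 14)
emit(speed)
record(scale)
scale = scale * 24
scale = scale - n
handle(32)
seq = seq[scale]
n = scale + seq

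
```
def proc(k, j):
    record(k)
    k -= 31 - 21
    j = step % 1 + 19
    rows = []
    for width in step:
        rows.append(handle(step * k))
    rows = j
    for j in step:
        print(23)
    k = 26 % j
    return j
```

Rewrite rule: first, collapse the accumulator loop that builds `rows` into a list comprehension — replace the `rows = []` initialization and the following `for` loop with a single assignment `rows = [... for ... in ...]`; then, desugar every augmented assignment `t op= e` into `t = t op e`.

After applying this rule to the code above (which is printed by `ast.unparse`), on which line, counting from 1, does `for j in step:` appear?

7

Transformed code:
def proc(k, j):
    record(k)
    k = k - (31 - 21)
    j = step % 1 + 19
    rows = [handle(step * k) for width in step]
    rows = j
    for j in step:
        print(23)
    k = 26 % j
    return j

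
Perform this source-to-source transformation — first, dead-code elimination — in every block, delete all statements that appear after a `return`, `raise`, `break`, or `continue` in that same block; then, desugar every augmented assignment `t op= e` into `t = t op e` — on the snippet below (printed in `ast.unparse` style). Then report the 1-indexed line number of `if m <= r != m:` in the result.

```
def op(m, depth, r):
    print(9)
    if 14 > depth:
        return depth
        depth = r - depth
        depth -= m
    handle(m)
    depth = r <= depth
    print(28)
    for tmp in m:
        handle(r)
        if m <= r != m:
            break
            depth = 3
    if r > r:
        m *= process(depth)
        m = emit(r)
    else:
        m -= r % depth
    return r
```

Transformed code:
def op(m, depth, r):
    print(9)
    if 14 > depth:
        return depth
    handle(m)
    depth = r <= depth
    print(28)
    for tmp in m:
        handle(r)
        if m <= r != m:
            break
    if r > r:
        m = m * process(depth)
        m = emit(r)
    else:
        m = m - r % depth
    return r

10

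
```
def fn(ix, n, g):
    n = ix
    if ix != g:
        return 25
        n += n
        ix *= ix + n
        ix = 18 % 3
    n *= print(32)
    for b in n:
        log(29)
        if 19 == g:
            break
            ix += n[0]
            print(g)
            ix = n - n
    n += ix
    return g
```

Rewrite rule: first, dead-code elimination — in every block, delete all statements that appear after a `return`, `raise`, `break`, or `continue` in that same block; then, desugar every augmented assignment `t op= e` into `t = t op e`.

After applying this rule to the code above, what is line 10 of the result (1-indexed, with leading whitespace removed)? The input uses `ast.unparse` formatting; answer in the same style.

n = n + ix

Transformed code:
def fn(ix, n, g):
    n = ix
    if ix != g:
        return 25
    n = n * print(32)
    for b in n:
        log(29)
        if 19 == g:
            break
    n = n + ix
    return g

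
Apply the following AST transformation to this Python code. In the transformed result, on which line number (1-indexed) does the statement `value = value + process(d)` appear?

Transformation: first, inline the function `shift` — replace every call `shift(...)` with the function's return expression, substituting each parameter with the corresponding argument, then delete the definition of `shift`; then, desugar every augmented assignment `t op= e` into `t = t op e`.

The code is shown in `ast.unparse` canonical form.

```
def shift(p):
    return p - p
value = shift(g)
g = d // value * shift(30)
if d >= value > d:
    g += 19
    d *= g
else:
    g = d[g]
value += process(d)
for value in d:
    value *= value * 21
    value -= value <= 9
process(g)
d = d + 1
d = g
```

8

Transformed code:
value = g - g
g = d // value * (30 - 30)
if d >= value > d:
    g = g + 19
    d = d * g
else:
    g = d[g]
value = value + process(d)
for value in d:
    value = value * (value * 21)
    value = value - (value <= 9)
process(g)
d = d + 1
d = g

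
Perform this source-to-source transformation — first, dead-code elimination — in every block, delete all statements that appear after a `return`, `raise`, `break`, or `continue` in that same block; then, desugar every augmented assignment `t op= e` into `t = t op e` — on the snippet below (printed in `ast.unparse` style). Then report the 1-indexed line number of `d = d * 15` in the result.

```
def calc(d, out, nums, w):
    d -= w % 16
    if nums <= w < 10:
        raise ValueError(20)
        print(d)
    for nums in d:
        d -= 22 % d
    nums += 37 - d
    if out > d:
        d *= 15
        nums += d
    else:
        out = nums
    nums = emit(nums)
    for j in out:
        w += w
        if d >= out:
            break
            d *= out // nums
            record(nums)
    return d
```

Transformed code:
def calc(d, out, nums, w):
    d = d - w % 16
    if nums <= w < 10:
        raise ValueError(20)
    for nums in d:
        d = d - 22 % d
    nums = nums + (37 - d)
    if out > d:
        d = d * 15
        nums = nums + d
    else:
        out = nums
    nums = emit(nums)
    for j in out:
        w = w + w
        if d >= out:
            break
    return d

9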